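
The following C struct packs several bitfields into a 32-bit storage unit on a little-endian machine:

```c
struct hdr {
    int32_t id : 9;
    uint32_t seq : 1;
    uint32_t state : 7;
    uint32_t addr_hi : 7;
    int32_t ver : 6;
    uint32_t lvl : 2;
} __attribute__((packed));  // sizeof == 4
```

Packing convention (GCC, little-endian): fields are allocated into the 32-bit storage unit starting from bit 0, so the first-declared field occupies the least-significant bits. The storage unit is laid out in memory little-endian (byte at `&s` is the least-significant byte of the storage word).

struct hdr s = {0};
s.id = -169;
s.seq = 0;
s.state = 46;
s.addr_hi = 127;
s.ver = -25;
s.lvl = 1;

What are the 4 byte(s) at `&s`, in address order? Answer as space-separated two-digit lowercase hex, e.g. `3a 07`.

57 b9 fe 67

id (9b) val=-169 bits=0x157 at bit 0: 0x00000157
seq (1b) val=0 bits=0x0 at bit 9: 0x00000157
state (7b) val=46 bits=0x2e at bit 10: 0x0000b957
addr_hi (7b) val=127 bits=0x7f at bit 17: 0x00feb957
ver (6b) val=-25 bits=0x27 at bit 24: 0x27feb957
lvl (2b) val=1 bits=0x1 at bit 30: 0x67feb957
word = 0x67feb957 → little-endian bytes:
  [0]=0x57  [1]=0xb9  [2]=0xfe  [3]=0x67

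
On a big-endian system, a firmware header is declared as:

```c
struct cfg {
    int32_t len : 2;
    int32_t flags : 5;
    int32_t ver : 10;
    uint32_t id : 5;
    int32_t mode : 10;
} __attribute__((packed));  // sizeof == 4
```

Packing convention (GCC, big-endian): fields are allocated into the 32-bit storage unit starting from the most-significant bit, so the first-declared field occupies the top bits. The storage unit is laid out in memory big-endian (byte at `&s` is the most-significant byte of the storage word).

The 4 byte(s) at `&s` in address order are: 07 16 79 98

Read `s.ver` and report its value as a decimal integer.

-468

[0]=0x07 [1]=0x16 [2]=0x79 [3]=0x98 (big-endian) → word 0x07167998
len:2 @ bit 30 → (0x07167998>>30)&0x3 = 0x0
flags:5 @ bit 25 → (0x07167998>>25)&0x1f = 0x3
ver:10 @ bit 15 → (0x07167998>>15)&0x3ff = 0x22c  ←
id:5 @ bit 10 → (0x07167998>>10)&0x1f = 0x1e
mode:10 @ bit 0 → (0x07167998>>0)&0x3ff = 0x198
ver signed 10b, MSB=1: 556 - 1024 = -468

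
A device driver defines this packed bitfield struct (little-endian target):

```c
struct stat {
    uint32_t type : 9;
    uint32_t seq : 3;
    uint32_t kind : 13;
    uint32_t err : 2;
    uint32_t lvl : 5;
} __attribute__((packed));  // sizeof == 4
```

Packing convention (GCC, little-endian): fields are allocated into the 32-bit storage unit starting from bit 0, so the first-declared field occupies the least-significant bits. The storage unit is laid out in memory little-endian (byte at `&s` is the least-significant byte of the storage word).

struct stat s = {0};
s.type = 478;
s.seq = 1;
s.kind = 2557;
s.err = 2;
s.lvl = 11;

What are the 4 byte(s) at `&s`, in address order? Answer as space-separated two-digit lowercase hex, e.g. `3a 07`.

de d3 9f 5c

type:9 = 478 → 0x1de << 0 → word 0x000001de
seq:3 = 1 → 0x1 << 9 → word 0x000003de
kind:13 = 2557 → 0x9fd << 12 → word 0x009fd3de
err:2 = 2 → 0x2 << 25 → word 0x049fd3de
lvl:5 = 11 → 0xb << 27 → word 0x5c9fd3de
word = 0x5c9fd3de → little-endian bytes:
  [0]=0xde  [1]=0xd3  [2]=0x9f  [3]=0x5c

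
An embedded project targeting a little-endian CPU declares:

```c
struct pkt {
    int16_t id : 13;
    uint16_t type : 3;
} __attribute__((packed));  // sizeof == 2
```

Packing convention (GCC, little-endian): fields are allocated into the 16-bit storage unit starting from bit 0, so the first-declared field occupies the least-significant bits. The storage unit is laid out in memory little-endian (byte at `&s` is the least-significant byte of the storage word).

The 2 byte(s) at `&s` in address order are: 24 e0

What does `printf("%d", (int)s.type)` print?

[0]=0x24 [1]=0xe0 (little-endian) → word 0xe024
id [0+:13] = (word>>0) & 0x1fff = 36
type [13+:3] = (word>>13) & 0x7 = 7  ←

7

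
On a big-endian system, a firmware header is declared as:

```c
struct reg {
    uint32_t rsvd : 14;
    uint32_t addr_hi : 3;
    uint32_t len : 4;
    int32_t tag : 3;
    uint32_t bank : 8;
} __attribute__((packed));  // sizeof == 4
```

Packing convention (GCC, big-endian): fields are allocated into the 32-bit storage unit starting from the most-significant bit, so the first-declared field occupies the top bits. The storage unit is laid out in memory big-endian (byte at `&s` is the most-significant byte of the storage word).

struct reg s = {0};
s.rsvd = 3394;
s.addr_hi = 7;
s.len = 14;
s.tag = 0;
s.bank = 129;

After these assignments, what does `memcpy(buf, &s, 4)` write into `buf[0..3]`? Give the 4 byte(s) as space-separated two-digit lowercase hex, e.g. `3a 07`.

35 0b f0 81

[18+:14] rsvd=3394 & 0x3fff = 0xd42; word=0x35080000
[15+:3] addr_hi=7 & 0x7 = 0x7; word=0x350b8000
[11+:4] len=14 & 0xf = 0xe; word=0x350bf000
[8+:3] tag=0 & 0x7 = 0x0; word=0x350bf000
[0+:8] bank=129 & 0xff = 0x81; word=0x350bf081
word = 0x350bf081 → big-endian bytes:
  [0]=0x35  [1]=0x0b  [2]=0xf0  [3]=0x81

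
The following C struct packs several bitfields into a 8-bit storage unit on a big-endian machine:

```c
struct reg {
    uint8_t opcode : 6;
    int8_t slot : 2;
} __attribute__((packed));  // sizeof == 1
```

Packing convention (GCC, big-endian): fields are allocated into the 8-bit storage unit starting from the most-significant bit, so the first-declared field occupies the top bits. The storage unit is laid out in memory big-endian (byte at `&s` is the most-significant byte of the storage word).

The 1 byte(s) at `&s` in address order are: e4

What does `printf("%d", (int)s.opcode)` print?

[0]=0xe4 (big-endian) → word 0xe4
opcode:6 @ bit 2 → (0xe4>>2)&0x3f = 0x39  ←
slot:2 @ bit 0 → (0xe4>>0)&0x3 = 0x0

57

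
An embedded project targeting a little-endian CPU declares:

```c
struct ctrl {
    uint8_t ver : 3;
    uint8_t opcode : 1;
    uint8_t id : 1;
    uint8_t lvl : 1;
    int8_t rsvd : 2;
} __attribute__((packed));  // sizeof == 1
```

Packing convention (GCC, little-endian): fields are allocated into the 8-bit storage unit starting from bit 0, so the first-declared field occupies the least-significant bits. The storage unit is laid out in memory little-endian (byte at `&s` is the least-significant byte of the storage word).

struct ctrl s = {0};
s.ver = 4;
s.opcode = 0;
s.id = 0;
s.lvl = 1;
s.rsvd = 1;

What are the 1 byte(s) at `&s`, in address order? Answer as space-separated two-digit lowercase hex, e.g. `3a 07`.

ver (3b) val=4 bits=0x4 at bit 0: 0x04
opcode (1b) val=0 bits=0x0 at bit 3: 0x04
id (1b) val=0 bits=0x0 at bit 4: 0x04
lvl (1b) val=1 bits=0x1 at bit 5: 0x24
rsvd (2b) val=1 bits=0x1 at bit 6: 0x64
word = 0x64 → little-endian bytes:
  [0]=0x64

64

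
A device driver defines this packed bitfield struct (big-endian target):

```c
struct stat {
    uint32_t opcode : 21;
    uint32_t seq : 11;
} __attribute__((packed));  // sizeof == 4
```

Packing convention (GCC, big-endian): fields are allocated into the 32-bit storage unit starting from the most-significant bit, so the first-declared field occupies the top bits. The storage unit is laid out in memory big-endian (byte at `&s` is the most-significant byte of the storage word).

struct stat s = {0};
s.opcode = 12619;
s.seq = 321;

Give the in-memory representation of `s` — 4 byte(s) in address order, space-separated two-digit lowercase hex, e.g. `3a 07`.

opcode (21b) val=12619 bits=0x314b at bit 11: 0x018a5800
seq (11b) val=321 bits=0x141 at bit 0: 0x018a5941
word = 0x018a5941 → big-endian bytes:
  [0]=0x01  [1]=0x8a  [2]=0x59  [3]=0x41

01 8a 59 41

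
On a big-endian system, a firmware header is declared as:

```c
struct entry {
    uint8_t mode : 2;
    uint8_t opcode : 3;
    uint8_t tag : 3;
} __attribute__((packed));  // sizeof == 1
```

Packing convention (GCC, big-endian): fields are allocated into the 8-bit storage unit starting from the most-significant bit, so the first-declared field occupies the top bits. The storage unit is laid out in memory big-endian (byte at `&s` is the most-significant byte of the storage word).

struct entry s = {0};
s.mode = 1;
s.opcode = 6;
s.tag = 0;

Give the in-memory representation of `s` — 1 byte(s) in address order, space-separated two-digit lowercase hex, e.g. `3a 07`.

70

mode (2b) val=1 bits=0x1 at bit 6: 0x40
opcode (3b) val=6 bits=0x6 at bit 3: 0x70
tag (3b) val=0 bits=0x0 at bit 0: 0x70
word = 0x70 → big-endian bytes:
  [0]=0x70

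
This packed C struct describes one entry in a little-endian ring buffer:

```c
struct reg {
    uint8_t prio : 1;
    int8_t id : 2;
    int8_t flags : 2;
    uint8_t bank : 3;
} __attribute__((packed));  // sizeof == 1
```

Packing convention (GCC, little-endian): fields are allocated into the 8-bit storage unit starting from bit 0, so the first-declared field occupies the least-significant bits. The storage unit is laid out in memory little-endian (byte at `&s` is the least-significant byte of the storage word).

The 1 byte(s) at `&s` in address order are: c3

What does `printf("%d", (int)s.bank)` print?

6

[0]=0xc3 (little-endian) → word 0xc3
prio [0+:1] = (word>>0) & 0x1 = 1
id [1+:2] = (word>>1) & 0x3 = 1
flags [3+:2] = (word>>3) & 0x3 = 0
bank [5+:3] = (word>>5) & 0x7 = 6  ←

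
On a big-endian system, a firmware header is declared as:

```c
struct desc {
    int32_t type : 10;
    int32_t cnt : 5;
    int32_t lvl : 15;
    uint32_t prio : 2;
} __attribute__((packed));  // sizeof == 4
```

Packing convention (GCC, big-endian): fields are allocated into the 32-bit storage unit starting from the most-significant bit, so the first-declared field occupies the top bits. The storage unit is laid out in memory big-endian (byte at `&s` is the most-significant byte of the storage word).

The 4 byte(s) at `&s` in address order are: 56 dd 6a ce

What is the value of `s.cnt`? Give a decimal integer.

14

[0]=0x56 [1]=0xdd [2]=0x6a [3]=0xce (big-endian) → word 0x56dd6ace
type [22+:10] = (word>>22) & 0x3ff = 347
cnt [17+:5] = (word>>17) & 0x1f = 14  ←
lvl [2+:15] = (word>>2) & 0x7fff = 23219
prio [0+:2] = (word>>0) & 0x3 = 2
cnt signed 5b, MSB=0: value = 14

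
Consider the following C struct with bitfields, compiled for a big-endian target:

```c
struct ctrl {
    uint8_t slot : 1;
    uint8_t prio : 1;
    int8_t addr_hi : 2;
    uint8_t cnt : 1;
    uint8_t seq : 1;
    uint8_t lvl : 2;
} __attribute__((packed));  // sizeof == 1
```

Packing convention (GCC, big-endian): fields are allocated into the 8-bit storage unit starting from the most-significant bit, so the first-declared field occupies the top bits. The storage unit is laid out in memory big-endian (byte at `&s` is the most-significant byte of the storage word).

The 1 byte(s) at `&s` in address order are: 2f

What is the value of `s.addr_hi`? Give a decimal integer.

[0]=0x2f (big-endian) → word 0x2f
slot:1 @ bit 7 → (0x2f>>7)&0x1 = 0x0
prio:1 @ bit 6 → (0x2f>>6)&0x1 = 0x0
addr_hi:2 @ bit 4 → (0x2f>>4)&0x3 = 0x2  ←
cnt:1 @ bit 3 → (0x2f>>3)&0x1 = 0x1
seq:1 @ bit 2 → (0x2f>>2)&0x1 = 0x1
lvl:2 @ bit 0 → (0x2f>>0)&0x3 = 0x3
addr_hi signed 2b, MSB=1: 2 - 4 = -2

-2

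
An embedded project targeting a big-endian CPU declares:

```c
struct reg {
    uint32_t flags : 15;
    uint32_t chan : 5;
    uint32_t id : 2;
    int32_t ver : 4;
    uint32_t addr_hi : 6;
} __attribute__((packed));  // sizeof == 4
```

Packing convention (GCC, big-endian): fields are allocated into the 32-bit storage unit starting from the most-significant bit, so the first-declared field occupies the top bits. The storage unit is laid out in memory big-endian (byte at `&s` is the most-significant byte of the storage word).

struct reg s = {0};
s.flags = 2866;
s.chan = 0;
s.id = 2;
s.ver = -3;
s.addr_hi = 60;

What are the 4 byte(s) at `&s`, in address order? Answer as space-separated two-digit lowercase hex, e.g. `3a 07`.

16 64 0b 7c

[17+:15] flags=2866 & 0x7fff = 0xb32; word=0x16640000
[12+:5] chan=0 & 0x1f = 0x0; word=0x16640000
[10+:2] id=2 & 0x3 = 0x2; word=0x16640800
[6+:4] ver=-3 & 0xf = 0xd; word=0x16640b40
[0+:6] addr_hi=60 & 0x3f = 0x3c; word=0x16640b7c
word = 0x16640b7c → big-endian bytes:
  [0]=0x16  [1]=0x64  [2]=0x0b  [3]=0x7c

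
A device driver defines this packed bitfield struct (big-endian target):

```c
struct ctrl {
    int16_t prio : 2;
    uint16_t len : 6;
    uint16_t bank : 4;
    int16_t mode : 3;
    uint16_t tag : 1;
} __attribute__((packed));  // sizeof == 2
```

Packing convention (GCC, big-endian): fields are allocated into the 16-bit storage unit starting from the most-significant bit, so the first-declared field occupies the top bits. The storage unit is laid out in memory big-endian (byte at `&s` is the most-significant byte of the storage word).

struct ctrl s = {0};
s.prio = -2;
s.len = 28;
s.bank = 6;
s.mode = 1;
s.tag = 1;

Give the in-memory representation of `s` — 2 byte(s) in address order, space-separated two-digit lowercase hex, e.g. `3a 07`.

prio (2b) val=-2 bits=0x2 at bit 14: 0x8000
len (6b) val=28 bits=0x1c at bit 8: 0x9c00
bank (4b) val=6 bits=0x6 at bit 4: 0x9c60
mode (3b) val=1 bits=0x1 at bit 1: 0x9c62
tag (1b) val=1 bits=0x1 at bit 0: 0x9c63
word = 0x9c63 → big-endian bytes:
  [0]=0x9c  [1]=0x63

9c 63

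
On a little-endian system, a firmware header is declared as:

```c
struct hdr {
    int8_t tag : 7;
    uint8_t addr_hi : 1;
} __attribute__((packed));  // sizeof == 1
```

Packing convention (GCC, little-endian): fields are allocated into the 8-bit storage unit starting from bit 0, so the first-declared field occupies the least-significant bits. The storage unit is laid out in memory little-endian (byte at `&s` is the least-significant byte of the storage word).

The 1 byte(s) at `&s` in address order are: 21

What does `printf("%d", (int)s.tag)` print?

33

[0]=0x21 (little-endian) → word 0x21
tag [0+:7] = (word>>0) & 0x7f = 33  ←
addr_hi [7+:1] = (word>>7) & 0x1 = 0
tag signed 7b, MSB=0: value = 33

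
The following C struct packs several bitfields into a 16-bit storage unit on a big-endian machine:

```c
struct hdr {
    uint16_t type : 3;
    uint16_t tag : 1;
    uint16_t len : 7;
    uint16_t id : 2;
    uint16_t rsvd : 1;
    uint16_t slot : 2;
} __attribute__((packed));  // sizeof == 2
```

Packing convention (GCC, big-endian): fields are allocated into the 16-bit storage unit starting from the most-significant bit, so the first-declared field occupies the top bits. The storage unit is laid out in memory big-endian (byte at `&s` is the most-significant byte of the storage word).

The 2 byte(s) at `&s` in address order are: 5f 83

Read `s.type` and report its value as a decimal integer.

[0]=0x5f [1]=0x83 (big-endian) → word 0x5f83
type [13+:3] = (word>>13) & 0x7 = 2  ←
tag [12+:1] = (word>>12) & 0x1 = 1
len [5+:7] = (word>>5) & 0x7f = 124
id [3+:2] = (word>>3) & 0x3 = 0
rsvd [2+:1] = (word>>2) & 0x1 = 0
slot [0+:2] = (word>>0) & 0x3 = 3

2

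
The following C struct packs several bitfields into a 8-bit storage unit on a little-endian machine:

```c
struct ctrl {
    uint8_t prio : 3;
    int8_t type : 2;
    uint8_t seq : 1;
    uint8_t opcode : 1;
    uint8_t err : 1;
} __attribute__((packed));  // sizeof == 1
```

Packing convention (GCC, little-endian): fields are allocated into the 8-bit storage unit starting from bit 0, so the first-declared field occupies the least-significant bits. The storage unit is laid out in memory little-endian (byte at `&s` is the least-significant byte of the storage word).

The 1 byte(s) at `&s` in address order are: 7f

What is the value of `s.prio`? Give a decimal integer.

[0]=0x7f (little-endian) → word 0x7f
prio:3 @ bit 0 → (0x7f>>0)&0x7 = 0x7  ←
type:2 @ bit 3 → (0x7f>>3)&0x3 = 0x3
seq:1 @ bit 5 → (0x7f>>5)&0x1 = 0x1
opcode:1 @ bit 6 → (0x7f>>6)&0x1 = 0x1
err:1 @ bit 7 → (0x7f>>7)&0x1 = 0x0

7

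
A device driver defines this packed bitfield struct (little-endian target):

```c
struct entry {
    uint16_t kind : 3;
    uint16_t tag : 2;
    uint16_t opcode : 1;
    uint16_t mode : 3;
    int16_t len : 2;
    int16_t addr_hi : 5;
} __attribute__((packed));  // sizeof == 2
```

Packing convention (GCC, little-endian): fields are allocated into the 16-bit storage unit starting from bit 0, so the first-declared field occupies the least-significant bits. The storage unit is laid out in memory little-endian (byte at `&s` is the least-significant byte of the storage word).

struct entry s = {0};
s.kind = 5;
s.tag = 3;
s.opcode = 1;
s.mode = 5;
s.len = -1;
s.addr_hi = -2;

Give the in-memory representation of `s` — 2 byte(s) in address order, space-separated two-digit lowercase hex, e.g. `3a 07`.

7d f7

[0+:3] kind=5 & 0x7 = 0x5; word=0x0005
[3+:2] tag=3 & 0x3 = 0x3; word=0x001d
[5+:1] opcode=1 & 0x1 = 0x1; word=0x003d
[6+:3] mode=5 & 0x7 = 0x5; word=0x017d
[9+:2] len=-1 & 0x3 = 0x3; word=0x077d
[11+:5] addr_hi=-2 & 0x1f = 0x1e; word=0xf77d
word = 0xf77d → little-endian bytes:
  [0]=0x7d  [1]=0xf7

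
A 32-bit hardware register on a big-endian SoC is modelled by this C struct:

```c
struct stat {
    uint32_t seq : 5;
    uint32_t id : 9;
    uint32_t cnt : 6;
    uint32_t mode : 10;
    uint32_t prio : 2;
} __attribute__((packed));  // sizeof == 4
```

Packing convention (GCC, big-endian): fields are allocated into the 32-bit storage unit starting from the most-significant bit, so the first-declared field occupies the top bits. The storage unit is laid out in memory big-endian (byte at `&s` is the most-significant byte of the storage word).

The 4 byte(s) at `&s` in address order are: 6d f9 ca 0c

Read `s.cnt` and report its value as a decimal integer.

[0]=0x6d [1]=0xf9 [2]=0xca [3]=0x0c (big-endian) → word 0x6df9ca0c
seq:5 @ bit 27 → (0x6df9ca0c>>27)&0x1f = 0xd
id:9 @ bit 18 → (0x6df9ca0c>>18)&0x1ff = 0x17e
cnt:6 @ bit 12 → (0x6df9ca0c>>12)&0x3f = 0x1c  ←
mode:10 @ bit 2 → (0x6df9ca0c>>2)&0x3ff = 0x283
prio:2 @ bit 0 → (0x6df9ca0c>>0)&0x3 = 0x0

28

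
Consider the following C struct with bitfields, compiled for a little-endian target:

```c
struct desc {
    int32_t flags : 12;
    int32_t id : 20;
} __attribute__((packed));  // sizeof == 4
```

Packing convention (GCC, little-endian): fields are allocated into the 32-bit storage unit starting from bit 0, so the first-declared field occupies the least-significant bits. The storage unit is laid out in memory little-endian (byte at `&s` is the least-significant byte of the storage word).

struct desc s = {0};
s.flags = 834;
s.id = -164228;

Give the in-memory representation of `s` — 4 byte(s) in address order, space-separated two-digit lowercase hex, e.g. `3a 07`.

42 c3 e7 d7

[0+:12] flags=834 & 0xfff = 0x342; word=0x00000342
[12+:20] id=-164228 & 0xfffff = 0xd7e7c; word=0xd7e7c342
word = 0xd7e7c342 → little-endian bytes:
  [0]=0x42  [1]=0xc3  [2]=0xe7  [3]=0xd7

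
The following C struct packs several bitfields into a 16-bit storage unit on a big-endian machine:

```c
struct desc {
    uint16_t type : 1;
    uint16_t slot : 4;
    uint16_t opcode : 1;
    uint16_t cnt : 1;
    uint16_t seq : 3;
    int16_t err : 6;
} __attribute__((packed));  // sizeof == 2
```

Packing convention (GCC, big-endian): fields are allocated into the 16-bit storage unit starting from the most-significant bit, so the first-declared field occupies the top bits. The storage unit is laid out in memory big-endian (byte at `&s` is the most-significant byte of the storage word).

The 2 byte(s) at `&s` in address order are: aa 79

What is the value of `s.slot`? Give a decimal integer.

[0]=0xaa [1]=0x79 (big-endian) → word 0xaa79
type:1 @ bit 15 → (0xaa79>>15)&0x1 = 0x1
slot:4 @ bit 11 → (0xaa79>>11)&0xf = 0x5  ←
opcode:1 @ bit 10 → (0xaa79>>10)&0x1 = 0x0
cnt:1 @ bit 9 → (0xaa79>>9)&0x1 = 0x1
seq:3 @ bit 6 → (0xaa79>>6)&0x7 = 0x1
err:6 @ bit 0 → (0xaa79>>0)&0x3f = 0x39

5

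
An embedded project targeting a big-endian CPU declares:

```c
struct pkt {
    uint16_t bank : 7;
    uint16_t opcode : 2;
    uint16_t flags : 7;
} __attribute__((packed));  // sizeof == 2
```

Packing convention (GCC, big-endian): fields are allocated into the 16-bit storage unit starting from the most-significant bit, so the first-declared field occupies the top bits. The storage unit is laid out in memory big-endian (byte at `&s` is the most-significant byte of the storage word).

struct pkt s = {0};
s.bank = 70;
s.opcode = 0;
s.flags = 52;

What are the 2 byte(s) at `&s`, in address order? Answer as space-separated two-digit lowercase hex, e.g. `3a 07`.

8c 34

[9+:7] bank=70 & 0x7f = 0x46; word=0x8c00
[7+:2] opcode=0 & 0x3 = 0x0; word=0x8c00
[0+:7] flags=52 & 0x7f = 0x34; word=0x8c34
word = 0x8c34 → big-endian bytes:
  [0]=0x8c  [1]=0x34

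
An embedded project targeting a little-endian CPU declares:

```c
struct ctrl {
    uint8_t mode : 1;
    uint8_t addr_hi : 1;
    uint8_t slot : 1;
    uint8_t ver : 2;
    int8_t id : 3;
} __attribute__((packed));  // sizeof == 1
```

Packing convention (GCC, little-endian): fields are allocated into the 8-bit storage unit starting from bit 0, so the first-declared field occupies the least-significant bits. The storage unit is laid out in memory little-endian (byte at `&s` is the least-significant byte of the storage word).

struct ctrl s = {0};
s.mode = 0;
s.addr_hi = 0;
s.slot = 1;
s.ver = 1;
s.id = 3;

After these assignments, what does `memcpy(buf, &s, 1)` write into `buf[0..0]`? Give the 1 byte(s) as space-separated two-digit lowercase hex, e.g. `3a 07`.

[0+:1] mode=0 & 0x1 = 0x0; word=0x00
[1+:1] addr_hi=0 & 0x1 = 0x0; word=0x00
[2+:1] slot=1 & 0x1 = 0x1; word=0x04
[3+:2] ver=1 & 0x3 = 0x1; word=0x0c
[5+:3] id=3 & 0x7 = 0x3; word=0x6c
word = 0x6c → little-endian bytes:
  [0]=0x6c

6c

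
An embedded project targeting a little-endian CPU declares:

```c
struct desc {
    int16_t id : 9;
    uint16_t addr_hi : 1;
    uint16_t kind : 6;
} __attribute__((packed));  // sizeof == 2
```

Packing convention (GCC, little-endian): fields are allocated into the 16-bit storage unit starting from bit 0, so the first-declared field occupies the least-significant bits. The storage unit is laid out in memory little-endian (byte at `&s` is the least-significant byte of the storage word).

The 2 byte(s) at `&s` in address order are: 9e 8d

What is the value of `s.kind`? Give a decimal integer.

[0]=0x9e [1]=0x8d (little-endian) → word 0x8d9e
id:9 @ bit 0 → (0x8d9e>>0)&0x1ff = 0x19e
addr_hi:1 @ bit 9 → (0x8d9e>>9)&0x1 = 0x0
kind:6 @ bit 10 → (0x8d9e>>10)&0x3f = 0x23  ←

35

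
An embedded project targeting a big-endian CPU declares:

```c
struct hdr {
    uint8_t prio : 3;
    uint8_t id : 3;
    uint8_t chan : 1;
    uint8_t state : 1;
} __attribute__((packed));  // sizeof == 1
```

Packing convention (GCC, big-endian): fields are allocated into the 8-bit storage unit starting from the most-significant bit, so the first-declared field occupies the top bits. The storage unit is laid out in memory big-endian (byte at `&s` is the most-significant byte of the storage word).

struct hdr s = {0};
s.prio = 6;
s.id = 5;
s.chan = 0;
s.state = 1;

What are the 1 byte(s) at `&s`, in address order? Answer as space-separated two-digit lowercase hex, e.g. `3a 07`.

prio:3 = 6 → 0x6 << 5 → word 0xc0
id:3 = 5 → 0x5 << 2 → word 0xd4
chan:1 = 0 → 0x0 << 1 → word 0xd4
state:1 = 1 → 0x1 << 0 → word 0xd5
word = 0xd5 → big-endian bytes:
  [0]=0xd5

d5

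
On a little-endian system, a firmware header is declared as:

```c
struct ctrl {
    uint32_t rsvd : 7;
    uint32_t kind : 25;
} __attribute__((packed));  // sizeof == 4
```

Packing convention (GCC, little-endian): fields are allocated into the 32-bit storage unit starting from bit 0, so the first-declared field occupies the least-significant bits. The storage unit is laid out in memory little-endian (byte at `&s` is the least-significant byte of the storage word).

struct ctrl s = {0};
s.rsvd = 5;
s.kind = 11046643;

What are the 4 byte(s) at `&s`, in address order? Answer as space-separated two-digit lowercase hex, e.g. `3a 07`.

rsvd:7 = 5 → 0x5 << 0 → word 0x00000005
kind:25 = 11046643 → 0xa88ef3 << 7 → word 0x54477985
word = 0x54477985 → little-endian bytes:
  [0]=0x85  [1]=0x79  [2]=0x47  [3]=0x54

85 79 47 54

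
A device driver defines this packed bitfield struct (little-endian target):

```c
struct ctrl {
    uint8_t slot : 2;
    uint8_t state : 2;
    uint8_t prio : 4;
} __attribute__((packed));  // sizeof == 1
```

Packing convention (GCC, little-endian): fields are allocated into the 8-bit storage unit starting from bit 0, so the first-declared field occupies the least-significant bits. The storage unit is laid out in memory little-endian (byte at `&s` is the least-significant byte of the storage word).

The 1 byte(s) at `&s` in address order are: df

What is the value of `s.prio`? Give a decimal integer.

13

[0]=0xdf (little-endian) → word 0xdf
slot:2 @ bit 0 → (0xdf>>0)&0x3 = 0x3
state:2 @ bit 2 → (0xdf>>2)&0x3 = 0x3
prio:4 @ bit 4 → (0xdf>>4)&0xf = 0xd  ←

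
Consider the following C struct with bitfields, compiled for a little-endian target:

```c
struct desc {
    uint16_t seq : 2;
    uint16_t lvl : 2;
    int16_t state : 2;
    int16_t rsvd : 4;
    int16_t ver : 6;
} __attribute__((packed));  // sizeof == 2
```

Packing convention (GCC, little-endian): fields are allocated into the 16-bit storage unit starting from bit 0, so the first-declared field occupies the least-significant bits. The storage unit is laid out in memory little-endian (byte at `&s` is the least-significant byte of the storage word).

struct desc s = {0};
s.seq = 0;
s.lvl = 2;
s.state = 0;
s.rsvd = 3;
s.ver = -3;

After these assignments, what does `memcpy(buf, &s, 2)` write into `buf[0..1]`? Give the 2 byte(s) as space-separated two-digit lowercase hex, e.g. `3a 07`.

seq:2 = 0 → 0x0 << 0 → word 0x0000
lvl:2 = 2 → 0x2 << 2 → word 0x0008
state:2 = 0 → 0x0 << 4 → word 0x0008
rsvd:4 = 3 → 0x3 << 6 → word 0x00c8
ver:6 = -3 → 0x3d << 10 → word 0xf4c8
word = 0xf4c8 → little-endian bytes:
  [0]=0xc8  [1]=0xf4

c8 f4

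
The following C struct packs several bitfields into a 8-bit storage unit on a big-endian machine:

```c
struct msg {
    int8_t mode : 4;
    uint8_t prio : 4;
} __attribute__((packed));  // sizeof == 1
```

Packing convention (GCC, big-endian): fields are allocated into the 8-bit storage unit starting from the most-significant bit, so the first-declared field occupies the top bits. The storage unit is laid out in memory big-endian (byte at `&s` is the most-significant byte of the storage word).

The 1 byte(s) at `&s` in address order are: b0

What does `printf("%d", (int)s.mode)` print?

-5

[0]=0xb0 (big-endian) → word 0xb0
mode:4 @ bit 4 → (0xb0>>4)&0xf = 0xb  ←
prio:4 @ bit 0 → (0xb0>>0)&0xf = 0x0
mode signed 4b, MSB=1: 11 - 16 = -5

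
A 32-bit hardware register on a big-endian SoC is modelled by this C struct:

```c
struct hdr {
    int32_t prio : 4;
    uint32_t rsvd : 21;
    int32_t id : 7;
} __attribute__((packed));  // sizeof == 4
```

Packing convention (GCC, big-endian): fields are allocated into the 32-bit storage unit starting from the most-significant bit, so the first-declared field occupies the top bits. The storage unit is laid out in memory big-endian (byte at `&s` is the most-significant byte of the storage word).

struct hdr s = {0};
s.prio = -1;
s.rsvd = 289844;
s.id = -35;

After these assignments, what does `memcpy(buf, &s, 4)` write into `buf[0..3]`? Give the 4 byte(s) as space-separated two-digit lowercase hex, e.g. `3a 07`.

[28+:4] prio=-1 & 0xf = 0xf; word=0xf0000000
[7+:21] rsvd=289844 & 0x1fffff = 0x46c34; word=0xf2361a00
[0+:7] id=-35 & 0x7f = 0x5d; word=0xf2361a5d
word = 0xf2361a5d → big-endian bytes:
  [0]=0xf2  [1]=0x36  [2]=0x1a  [3]=0x5d

f2 36 1a 5d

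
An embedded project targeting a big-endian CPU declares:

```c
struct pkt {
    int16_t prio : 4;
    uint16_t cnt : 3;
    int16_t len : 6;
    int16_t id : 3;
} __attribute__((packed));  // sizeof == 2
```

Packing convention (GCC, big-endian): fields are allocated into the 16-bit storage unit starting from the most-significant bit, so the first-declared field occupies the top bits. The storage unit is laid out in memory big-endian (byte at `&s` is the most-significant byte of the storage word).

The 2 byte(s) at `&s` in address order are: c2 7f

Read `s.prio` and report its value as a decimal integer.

-4

[0]=0xc2 [1]=0x7f (big-endian) → word 0xc27f
prio [12+:4] = (word>>12) & 0xf = 12  ←
cnt [9+:3] = (word>>9) & 0x7 = 1
len [3+:6] = (word>>3) & 0x3f = 15
id [0+:3] = (word>>0) & 0x7 = 7
prio signed 4b, MSB=1: 12 - 16 = -4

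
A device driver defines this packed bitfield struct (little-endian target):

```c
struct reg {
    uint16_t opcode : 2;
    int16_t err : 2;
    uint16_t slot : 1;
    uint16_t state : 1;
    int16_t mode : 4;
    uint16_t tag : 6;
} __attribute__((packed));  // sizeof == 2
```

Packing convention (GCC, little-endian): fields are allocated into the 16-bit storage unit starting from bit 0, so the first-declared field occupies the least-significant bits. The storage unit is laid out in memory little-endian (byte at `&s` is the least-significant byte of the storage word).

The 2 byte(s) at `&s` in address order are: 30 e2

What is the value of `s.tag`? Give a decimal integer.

56

[0]=0x30 [1]=0xe2 (little-endian) → word 0xe230
opcode [0+:2] = (word>>0) & 0x3 = 0
err [2+:2] = (word>>2) & 0x3 = 0
slot [4+:1] = (word>>4) & 0x1 = 1
state [5+:1] = (word>>5) & 0x1 = 1
mode [6+:4] = (word>>6) & 0xf = 8
tag [10+:6] = (word>>10) & 0x3f = 56  ←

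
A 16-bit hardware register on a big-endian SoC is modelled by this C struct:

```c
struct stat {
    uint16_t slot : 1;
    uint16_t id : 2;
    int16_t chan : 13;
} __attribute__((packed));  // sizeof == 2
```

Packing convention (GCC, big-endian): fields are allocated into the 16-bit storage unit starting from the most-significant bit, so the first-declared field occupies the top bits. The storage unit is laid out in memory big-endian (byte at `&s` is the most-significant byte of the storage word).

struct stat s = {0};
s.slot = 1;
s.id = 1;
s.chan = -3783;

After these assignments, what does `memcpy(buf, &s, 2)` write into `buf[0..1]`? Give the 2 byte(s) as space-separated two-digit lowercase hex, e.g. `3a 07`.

slot (1b) val=1 bits=0x1 at bit 15: 0x8000
id (2b) val=1 bits=0x1 at bit 13: 0xa000
chan (13b) val=-3783 bits=0x1139 at bit 0: 0xb139
word = 0xb139 → big-endian bytes:
  [0]=0xb1  [1]=0x39

b1 39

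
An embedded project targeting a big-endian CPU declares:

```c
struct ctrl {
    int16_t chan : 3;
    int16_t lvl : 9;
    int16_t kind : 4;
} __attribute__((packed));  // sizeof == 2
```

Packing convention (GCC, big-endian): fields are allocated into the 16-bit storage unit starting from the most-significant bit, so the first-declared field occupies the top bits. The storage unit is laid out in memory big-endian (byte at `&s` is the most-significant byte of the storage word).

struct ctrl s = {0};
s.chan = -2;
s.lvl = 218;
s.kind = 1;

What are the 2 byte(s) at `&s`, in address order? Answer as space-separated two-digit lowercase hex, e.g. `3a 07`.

chan:3 = -2 → 0x6 << 13 → word 0xc000
lvl:9 = 218 → 0xda << 4 → word 0xcda0
kind:4 = 1 → 0x1 << 0 → word 0xcda1
word = 0xcda1 → big-endian bytes:
  [0]=0xcd  [1]=0xa1

cd a1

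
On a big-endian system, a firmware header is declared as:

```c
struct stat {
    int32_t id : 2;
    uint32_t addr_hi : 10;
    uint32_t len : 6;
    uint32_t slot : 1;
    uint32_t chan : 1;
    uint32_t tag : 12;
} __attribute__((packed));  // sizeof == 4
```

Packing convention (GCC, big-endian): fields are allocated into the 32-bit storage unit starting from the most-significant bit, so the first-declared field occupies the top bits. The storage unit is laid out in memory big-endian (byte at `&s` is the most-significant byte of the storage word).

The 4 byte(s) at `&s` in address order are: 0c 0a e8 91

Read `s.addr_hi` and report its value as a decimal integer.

192

[0]=0x0c [1]=0x0a [2]=0xe8 [3]=0x91 (big-endian) → word 0x0c0ae891
id [30+:2] = (word>>30) & 0x3 = 0
addr_hi [20+:10] = (word>>20) & 0x3ff = 192  ←
len [14+:6] = (word>>14) & 0x3f = 43
slot [13+:1] = (word>>13) & 0x1 = 1
chan [12+:1] = (word>>12) & 0x1 = 0
tag [0+:12] = (word>>0) & 0xfff = 2193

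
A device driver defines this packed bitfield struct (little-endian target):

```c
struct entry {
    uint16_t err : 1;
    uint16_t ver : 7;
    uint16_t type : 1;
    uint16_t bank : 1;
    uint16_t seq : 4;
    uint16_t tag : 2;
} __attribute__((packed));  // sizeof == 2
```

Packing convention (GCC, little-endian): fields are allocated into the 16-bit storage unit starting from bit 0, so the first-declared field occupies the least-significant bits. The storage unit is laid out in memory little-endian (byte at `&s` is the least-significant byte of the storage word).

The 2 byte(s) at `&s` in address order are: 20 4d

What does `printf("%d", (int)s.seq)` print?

3

[0]=0x20 [1]=0x4d (little-endian) → word 0x4d20
err:1 @ bit 0 → (0x4d20>>0)&0x1 = 0x0
ver:7 @ bit 1 → (0x4d20>>1)&0x7f = 0x10
type:1 @ bit 8 → (0x4d20>>8)&0x1 = 0x1
bank:1 @ bit 9 → (0x4d20>>9)&0x1 = 0x0
seq:4 @ bit 10 → (0x4d20>>10)&0xf = 0x3  ←
tag:2 @ bit 14 → (0x4d20>>14)&0x3 = 0x1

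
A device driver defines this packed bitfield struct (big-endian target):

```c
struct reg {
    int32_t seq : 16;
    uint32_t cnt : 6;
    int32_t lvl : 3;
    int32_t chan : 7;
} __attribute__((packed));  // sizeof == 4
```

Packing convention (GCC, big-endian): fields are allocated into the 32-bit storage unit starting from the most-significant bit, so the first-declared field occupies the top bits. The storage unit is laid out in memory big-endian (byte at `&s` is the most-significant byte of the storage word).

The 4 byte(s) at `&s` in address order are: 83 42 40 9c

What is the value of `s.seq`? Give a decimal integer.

[0]=0x83 [1]=0x42 [2]=0x40 [3]=0x9c (big-endian) → word 0x8342409c
seq:16 @ bit 16 → (0x8342409c>>16)&0xffff = 0x8342  ←
cnt:6 @ bit 10 → (0x8342409c>>10)&0x3f = 0x10
lvl:3 @ bit 7 → (0x8342409c>>7)&0x7 = 0x1
chan:7 @ bit 0 → (0x8342409c>>0)&0x7f = 0x1c
seq signed 16b, MSB=1: 33602 - 65536 = -31934

-31934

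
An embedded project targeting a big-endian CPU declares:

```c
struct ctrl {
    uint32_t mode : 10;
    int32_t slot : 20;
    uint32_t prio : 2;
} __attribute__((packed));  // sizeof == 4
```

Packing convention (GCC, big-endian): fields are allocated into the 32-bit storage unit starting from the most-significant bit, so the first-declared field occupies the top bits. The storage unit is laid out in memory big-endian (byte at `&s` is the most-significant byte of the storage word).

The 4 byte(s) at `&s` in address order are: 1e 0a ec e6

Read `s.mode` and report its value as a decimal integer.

[0]=0x1e [1]=0x0a [2]=0xec [3]=0xe6 (big-endian) → word 0x1e0aece6
mode [22+:10] = (word>>22) & 0x3ff = 120  ←
slot [2+:20] = (word>>2) & 0xfffff = 179001
prio [0+:2] = (word>>0) & 0x3 = 2

120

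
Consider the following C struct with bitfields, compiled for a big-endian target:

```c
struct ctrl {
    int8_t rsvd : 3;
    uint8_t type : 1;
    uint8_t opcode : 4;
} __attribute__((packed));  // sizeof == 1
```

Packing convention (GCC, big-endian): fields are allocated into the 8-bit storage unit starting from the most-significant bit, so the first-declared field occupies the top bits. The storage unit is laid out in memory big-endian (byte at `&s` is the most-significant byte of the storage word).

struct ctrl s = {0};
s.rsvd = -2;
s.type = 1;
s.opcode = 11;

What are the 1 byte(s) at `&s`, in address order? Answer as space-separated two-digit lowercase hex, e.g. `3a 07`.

rsvd (3b) val=-2 bits=0x6 at bit 5: 0xc0
type (1b) val=1 bits=0x1 at bit 4: 0xd0
opcode (4b) val=11 bits=0xb at bit 0: 0xdb
word = 0xdb → big-endian bytes:
  [0]=0xdb

db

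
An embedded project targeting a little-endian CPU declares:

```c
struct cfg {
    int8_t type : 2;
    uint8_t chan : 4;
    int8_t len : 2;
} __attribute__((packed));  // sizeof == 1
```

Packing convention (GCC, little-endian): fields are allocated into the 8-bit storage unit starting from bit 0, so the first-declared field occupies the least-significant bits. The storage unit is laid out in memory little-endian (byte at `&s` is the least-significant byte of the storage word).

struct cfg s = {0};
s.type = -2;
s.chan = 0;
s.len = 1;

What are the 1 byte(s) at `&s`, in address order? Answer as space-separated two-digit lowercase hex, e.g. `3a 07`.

type (2b) val=-2 bits=0x2 at bit 0: 0x02
chan (4b) val=0 bits=0x0 at bit 2: 0x02
len (2b) val=1 bits=0x1 at bit 6: 0x42
word = 0x42 → little-endian bytes:
  [0]=0x42

42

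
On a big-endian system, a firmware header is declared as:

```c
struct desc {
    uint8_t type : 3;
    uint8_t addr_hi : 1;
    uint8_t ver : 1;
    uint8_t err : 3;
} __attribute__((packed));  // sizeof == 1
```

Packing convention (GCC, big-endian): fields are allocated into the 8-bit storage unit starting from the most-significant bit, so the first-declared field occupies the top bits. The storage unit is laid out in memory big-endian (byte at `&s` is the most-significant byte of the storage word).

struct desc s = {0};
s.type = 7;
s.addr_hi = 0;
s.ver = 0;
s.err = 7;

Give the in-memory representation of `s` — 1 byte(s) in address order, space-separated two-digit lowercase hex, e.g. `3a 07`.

type:3 = 7 → 0x7 << 5 → word 0xe0
addr_hi:1 = 0 → 0x0 << 4 → word 0xe0
ver:1 = 0 → 0x0 << 3 → word 0xe0
err:3 = 7 → 0x7 << 0 → word 0xe7
word = 0xe7 → big-endian bytes:
  [0]=0xe7

e7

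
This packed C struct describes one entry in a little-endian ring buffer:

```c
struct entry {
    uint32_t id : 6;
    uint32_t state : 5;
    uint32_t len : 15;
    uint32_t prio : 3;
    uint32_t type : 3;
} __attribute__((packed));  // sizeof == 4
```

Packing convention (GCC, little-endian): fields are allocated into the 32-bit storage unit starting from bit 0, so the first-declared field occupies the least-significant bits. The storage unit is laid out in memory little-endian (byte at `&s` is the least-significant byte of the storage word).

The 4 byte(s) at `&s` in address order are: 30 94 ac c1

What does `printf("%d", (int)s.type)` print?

6

[0]=0x30 [1]=0x94 [2]=0xac [3]=0xc1 (little-endian) → word 0xc1ac9430
id:6 @ bit 0 → (0xc1ac9430>>0)&0x3f = 0x30
state:5 @ bit 6 → (0xc1ac9430>>6)&0x1f = 0x10
len:15 @ bit 11 → (0xc1ac9430>>11)&0x7fff = 0x3592
prio:3 @ bit 26 → (0xc1ac9430>>26)&0x7 = 0x0
type:3 @ bit 29 → (0xc1ac9430>>29)&0x7 = 0x6  ←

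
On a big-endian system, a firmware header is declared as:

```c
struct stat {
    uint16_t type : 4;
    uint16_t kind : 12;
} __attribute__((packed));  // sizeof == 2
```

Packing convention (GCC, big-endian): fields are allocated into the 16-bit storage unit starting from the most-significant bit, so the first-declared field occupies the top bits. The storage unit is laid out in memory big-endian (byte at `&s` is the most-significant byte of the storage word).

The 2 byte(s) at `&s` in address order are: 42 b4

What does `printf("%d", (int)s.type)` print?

[0]=0x42 [1]=0xb4 (big-endian) → word 0x42b4
type [12+:4] = (word>>12) & 0xf = 4  ←
kind [0+:12] = (word>>0) & 0xfff = 692

4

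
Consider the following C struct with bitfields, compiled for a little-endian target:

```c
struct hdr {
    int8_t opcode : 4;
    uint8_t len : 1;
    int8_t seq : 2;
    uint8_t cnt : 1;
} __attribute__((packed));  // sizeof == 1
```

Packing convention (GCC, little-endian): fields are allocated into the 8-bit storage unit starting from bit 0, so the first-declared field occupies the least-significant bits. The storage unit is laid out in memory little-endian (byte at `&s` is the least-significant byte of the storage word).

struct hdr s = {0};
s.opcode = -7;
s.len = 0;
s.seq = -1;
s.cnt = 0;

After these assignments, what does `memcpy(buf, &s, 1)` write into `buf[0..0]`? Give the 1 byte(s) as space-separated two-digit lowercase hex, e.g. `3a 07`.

opcode:4 = -7 → 0x9 << 0 → word 0x09
len:1 = 0 → 0x0 << 4 → word 0x09
seq:2 = -1 → 0x3 << 5 → word 0x69
cnt:1 = 0 → 0x0 << 7 → word 0x69
word = 0x69 → little-endian bytes:
  [0]=0x69

69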